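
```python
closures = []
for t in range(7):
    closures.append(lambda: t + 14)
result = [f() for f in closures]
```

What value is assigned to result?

Step 1: All lambdas capture t by reference. After the loop, t = 6.
Step 2: Each call returns 6 + 14 = 20.
Step 3: result = [20, 20, 20, 20, 20, 20, 20]

The answer is [20, 20, 20, 20, 20, 20, 20].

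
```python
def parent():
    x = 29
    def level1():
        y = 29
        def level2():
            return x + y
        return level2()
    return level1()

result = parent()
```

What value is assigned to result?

Step 1: x = 29 in parent. y = 29 in level1.
Step 2: level2() reads x = 29 and y = 29 from enclosing scopes.
Step 3: result = 29 + 29 = 58

The answer is 58.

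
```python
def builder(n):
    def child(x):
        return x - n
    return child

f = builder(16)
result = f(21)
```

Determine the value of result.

Step 1: builder(16) creates a closure capturing n = 16.
Step 2: f(21) computes 21 - 16 = 5.
Step 3: result = 5

The answer is 5.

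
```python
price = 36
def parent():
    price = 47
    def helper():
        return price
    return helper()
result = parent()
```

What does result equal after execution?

Step 1: price = 36 globally, but parent() defines price = 47 locally.
Step 2: helper() looks up price. Not in local scope, so checks enclosing scope (parent) and finds price = 47.
Step 3: result = 47

The answer is 47.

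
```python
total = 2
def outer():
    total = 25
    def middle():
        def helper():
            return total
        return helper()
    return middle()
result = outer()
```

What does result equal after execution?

Step 1: outer() defines total = 25. middle() and helper() have no local total.
Step 2: helper() checks local (none), enclosing middle() (none), enclosing outer() and finds total = 25.
Step 3: result = 25

The answer is 25.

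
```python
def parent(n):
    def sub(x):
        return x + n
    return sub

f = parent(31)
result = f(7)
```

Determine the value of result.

Step 1: parent(31) creates a closure that captures n = 31.
Step 2: f(7) calls the closure with x = 7, returning 7 + 31 = 38.
Step 3: result = 38

The answer is 38.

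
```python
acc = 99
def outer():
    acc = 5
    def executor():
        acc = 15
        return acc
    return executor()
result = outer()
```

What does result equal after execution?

Step 1: Three scopes define acc: global (99), outer (5), executor (15).
Step 2: executor() has its own local acc = 15, which shadows both enclosing and global.
Step 3: result = 15 (local wins in LEGB)

The answer is 15.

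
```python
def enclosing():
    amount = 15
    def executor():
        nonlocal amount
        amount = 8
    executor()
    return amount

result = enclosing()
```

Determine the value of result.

Step 1: enclosing() sets amount = 15.
Step 2: executor() uses nonlocal to reassign amount = 8.
Step 3: result = 8

The answer is 8.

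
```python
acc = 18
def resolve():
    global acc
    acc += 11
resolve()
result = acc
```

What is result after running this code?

Step 1: acc = 18 globally.
Step 2: resolve() modifies global acc: acc += 11 = 29.
Step 3: result = 29

The answer is 29.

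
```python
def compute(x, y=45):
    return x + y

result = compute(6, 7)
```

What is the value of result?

Step 1: compute(6, 7) overrides default y with 7.
Step 2: Returns 6 + 7 = 13.
Step 3: result = 13

The answer is 13.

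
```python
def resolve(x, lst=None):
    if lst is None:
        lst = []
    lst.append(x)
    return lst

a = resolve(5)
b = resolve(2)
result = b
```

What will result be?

Step 1: None default with guard creates a NEW list each call.
Step 2: a = [5] (fresh list). b = [2] (another fresh list).
Step 3: result = [2] (this is the fix for mutable default)

The answer is [2].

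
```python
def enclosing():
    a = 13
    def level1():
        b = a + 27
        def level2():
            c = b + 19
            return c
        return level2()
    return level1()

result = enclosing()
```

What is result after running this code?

Step 1: a = 13. b = a + 27 = 40.
Step 2: c = b + 19 = 40 + 19 = 59.
Step 3: result = 59

The answer is 59.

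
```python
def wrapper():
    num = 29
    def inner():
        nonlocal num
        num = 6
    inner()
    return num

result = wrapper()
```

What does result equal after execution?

Step 1: wrapper() sets num = 29.
Step 2: inner() uses nonlocal to reassign num = 6.
Step 3: result = 6

The answer is 6.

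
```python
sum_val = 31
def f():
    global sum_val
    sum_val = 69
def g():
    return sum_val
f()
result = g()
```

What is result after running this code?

Step 1: sum_val = 31.
Step 2: f() sets global sum_val = 69.
Step 3: g() reads global sum_val = 69. result = 69

The answer is 69.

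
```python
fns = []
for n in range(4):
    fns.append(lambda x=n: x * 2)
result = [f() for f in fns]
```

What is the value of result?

Step 1: Default arg x=n captures n at each iteration.
Step 2: fns[k] has x defaulting to k, returns k * 2.
Step 3: result = [0, 2, 4, 6]

The answer is [0, 2, 4, 6].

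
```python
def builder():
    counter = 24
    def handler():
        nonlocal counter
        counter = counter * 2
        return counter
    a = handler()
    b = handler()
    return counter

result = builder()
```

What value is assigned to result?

Step 1: counter starts at 24.
Step 2: First handler(): counter = 24 * 2 = 48.
Step 3: Second handler(): counter = 48 * 2 = 96.
Step 4: result = 96

The answer is 96.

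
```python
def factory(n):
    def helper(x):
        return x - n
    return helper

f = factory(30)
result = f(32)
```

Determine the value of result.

Step 1: factory(30) creates a closure capturing n = 30.
Step 2: f(32) computes 32 - 30 = 2.
Step 3: result = 2

The answer is 2.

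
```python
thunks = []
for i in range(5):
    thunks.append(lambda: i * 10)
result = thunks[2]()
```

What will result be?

Step 1: All lambdas reference the same variable i (late binding).
Step 2: After the loop, i = 4. Every lambda returns i * 10.
Step 3: thunks[2]() = 4 * 10 = 40

The answer is 40.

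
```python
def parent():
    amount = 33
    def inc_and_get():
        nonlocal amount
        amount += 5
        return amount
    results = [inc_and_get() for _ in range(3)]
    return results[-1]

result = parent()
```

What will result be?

Step 1: amount = 33.
Step 2: Three calls to inc_and_get(), each adding 5.
Step 3: Last value = 33 + 5 * 3 = 48

The answer is 48.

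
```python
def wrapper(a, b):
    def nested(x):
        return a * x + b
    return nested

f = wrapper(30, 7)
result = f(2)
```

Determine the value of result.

Step 1: wrapper(30, 7) captures a = 30, b = 7.
Step 2: f(2) computes 30 * 2 + 7 = 67.
Step 3: result = 67

The answer is 67.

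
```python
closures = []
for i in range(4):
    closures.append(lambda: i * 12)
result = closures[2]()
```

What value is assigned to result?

Step 1: All lambdas reference the same variable i (late binding).
Step 2: After the loop, i = 3. Every lambda returns i * 12.
Step 3: closures[2]() = 3 * 12 = 36

The answer is 36.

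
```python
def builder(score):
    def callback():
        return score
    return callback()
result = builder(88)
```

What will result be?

Step 1: builder(88) binds parameter score = 88.
Step 2: callback() looks up score in enclosing scope and finds the parameter score = 88.
Step 3: result = 88

The answer is 88.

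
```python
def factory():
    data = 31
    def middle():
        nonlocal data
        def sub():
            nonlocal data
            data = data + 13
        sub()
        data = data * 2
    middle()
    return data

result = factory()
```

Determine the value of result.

Step 1: data = 31.
Step 2: sub() adds 13: data = 31 + 13 = 44.
Step 3: middle() doubles: data = 44 * 2 = 88.
Step 4: result = 88

The answer is 88.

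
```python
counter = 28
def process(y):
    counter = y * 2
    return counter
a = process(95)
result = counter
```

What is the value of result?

Step 1: Global counter = 28.
Step 2: process(95) creates local counter = 95 * 2 = 190.
Step 3: Global counter unchanged because no global keyword. result = 28

The answer is 28.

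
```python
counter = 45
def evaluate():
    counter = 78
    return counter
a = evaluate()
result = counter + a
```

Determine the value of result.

Step 1: Global counter = 45. evaluate() returns local counter = 78.
Step 2: a = 78. Global counter still = 45.
Step 3: result = 45 + 78 = 123

The answer is 123.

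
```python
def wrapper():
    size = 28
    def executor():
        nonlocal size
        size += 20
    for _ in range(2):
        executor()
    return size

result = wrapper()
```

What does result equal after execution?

Step 1: size = 28.
Step 2: executor() is called 2 times in a loop, each adding 20 via nonlocal.
Step 3: size = 28 + 20 * 2 = 68

The answer is 68.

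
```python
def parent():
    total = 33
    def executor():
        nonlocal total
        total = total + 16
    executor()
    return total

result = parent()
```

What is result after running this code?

Step 1: parent() sets total = 33.
Step 2: executor() uses nonlocal to modify total in parent's scope: total = 33 + 16 = 49.
Step 3: parent() returns the modified total = 49

The answer is 49.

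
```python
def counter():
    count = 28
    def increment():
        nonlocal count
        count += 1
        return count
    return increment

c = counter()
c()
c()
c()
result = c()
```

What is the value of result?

Step 1: counter() creates closure with count = 28.
Step 2: Each c() call increments count via nonlocal. After 4 calls: 28 + 4 = 32.
Step 3: result = 32

The answer is 32.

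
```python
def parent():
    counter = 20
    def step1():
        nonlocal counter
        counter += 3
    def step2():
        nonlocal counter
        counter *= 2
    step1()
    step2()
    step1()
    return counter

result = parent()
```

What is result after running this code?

Step 1: counter = 20.
Step 2: step1(): counter = 20 + 3 = 23.
Step 3: step2(): counter = 23 * 2 = 46.
Step 4: step1(): counter = 46 + 3 = 49. result = 49

The answer is 49.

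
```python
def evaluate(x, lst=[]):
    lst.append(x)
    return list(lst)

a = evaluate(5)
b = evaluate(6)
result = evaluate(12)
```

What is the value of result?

Step 1: Default list is shared. list() creates copies for return values.
Step 2: Internal list grows: [5] -> [5, 6] -> [5, 6, 12].
Step 3: result = [5, 6, 12]

The answer is [5, 6, 12].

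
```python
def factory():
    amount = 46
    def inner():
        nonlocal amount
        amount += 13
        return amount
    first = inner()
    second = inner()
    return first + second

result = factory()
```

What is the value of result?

Step 1: amount starts at 46.
Step 2: First call: amount = 46 + 13 = 59, returns 59.
Step 3: Second call: amount = 59 + 13 = 72, returns 72.
Step 4: result = 59 + 72 = 131

The answer is 131.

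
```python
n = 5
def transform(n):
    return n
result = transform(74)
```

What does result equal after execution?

Step 1: Global n = 5.
Step 2: transform(74) takes parameter n = 74, which shadows the global.
Step 3: result = 74

The answer is 74.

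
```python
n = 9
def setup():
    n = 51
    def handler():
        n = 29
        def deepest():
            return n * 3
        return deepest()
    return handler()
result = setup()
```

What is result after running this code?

Step 1: deepest() looks up n through LEGB: not local, finds n = 29 in enclosing handler().
Step 2: Returns 29 * 3 = 87.
Step 3: result = 87

The answer is 87.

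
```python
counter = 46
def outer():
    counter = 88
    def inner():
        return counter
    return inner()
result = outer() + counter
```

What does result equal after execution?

Step 1: Global counter = 46. outer() shadows with counter = 88.
Step 2: inner() returns enclosing counter = 88. outer() = 88.
Step 3: result = 88 + global counter (46) = 134

The answer is 134.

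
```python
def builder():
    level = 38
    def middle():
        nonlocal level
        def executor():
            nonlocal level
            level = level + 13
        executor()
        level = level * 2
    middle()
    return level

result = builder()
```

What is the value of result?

Step 1: level = 38.
Step 2: executor() adds 13: level = 38 + 13 = 51.
Step 3: middle() doubles: level = 51 * 2 = 102.
Step 4: result = 102

The answer is 102.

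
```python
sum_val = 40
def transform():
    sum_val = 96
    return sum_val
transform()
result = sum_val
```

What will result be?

Step 1: Global sum_val = 40.
Step 2: transform() creates local sum_val = 96 (shadow, not modification).
Step 3: After transform() returns, global sum_val is unchanged. result = 40

The answer is 40.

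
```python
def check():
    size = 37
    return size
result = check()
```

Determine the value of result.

Step 1: check() defines size = 37 in its local scope.
Step 2: return size finds the local variable size = 37.
Step 3: result = 37

The answer is 37.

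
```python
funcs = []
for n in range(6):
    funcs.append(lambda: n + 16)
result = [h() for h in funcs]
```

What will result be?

Step 1: All lambdas capture n by reference. After the loop, n = 5.
Step 2: Each call returns 5 + 16 = 21.
Step 3: result = [21, 21, 21, 21, 21, 21]

The answer is [21, 21, 21, 21, 21, 21].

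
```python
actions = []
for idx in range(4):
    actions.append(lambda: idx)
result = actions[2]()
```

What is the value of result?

Step 1: The loop creates 4 lambdas, all referencing the same variable idx.
Step 2: After the loop, idx = 3 (final value).
Step 3: actions[2]() looks up idx at call time and finds 3. This is the late binding gotcha. result = 3

The answer is 3.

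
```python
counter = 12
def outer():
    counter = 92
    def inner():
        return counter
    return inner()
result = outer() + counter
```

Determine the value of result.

Step 1: Global counter = 12. outer() shadows with counter = 92.
Step 2: inner() returns enclosing counter = 92. outer() = 92.
Step 3: result = 92 + global counter (12) = 104

The answer is 104.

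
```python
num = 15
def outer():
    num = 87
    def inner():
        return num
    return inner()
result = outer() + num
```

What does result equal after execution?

Step 1: Global num = 15. outer() shadows with num = 87.
Step 2: inner() returns enclosing num = 87. outer() = 87.
Step 3: result = 87 + global num (15) = 102

The answer is 102.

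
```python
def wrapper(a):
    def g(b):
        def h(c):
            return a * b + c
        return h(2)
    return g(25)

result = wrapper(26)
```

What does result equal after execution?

Step 1: a = 26, b = 25, c = 2.
Step 2: h() computes a * b + c = 26 * 25 + 2 = 652.
Step 3: result = 652

The answer is 652.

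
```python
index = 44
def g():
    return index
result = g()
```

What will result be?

Step 1: index = 44 is defined in the global scope.
Step 2: g() looks up index. No local index exists, so Python checks the global scope via LEGB rule and finds index = 44.
Step 3: result = 44

The answer is 44.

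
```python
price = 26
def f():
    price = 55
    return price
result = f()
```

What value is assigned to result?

Step 1: Global price = 26.
Step 2: f() creates local price = 55, shadowing the global.
Step 3: Returns local price = 55. result = 55

The answer is 55.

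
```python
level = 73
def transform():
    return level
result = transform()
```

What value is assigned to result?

Step 1: level = 73 is defined in the global scope.
Step 2: transform() looks up level. No local level exists, so Python checks the global scope via LEGB rule and finds level = 73.
Step 3: result = 73

The answer is 73.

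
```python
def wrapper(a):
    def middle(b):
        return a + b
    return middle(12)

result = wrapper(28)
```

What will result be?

Step 1: wrapper(28) passes a = 28.
Step 2: middle(12) has b = 12, reads a = 28 from enclosing.
Step 3: result = 28 + 12 = 40

The answer is 40.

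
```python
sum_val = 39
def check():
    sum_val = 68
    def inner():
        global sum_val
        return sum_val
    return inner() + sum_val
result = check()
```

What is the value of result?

Step 1: Global sum_val = 39. check() shadows with local sum_val = 68.
Step 2: inner() uses global keyword, so inner() returns global sum_val = 39.
Step 3: check() returns 39 + 68 = 107

The answer is 107.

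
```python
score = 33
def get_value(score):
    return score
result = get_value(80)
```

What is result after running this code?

Step 1: Global score = 33.
Step 2: get_value(80) takes parameter score = 80, which shadows the global.
Step 3: result = 80

The answer is 80.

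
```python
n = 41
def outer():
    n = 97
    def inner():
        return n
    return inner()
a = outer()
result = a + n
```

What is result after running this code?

Step 1: outer() has local n = 97. inner() reads from enclosing.
Step 2: outer() returns 97. Global n = 41 unchanged.
Step 3: result = 97 + 41 = 138

The answer is 138.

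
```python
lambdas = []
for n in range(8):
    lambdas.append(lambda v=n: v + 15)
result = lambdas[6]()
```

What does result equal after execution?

Step 1: Default argument v=n captures n's value at definition time.
Step 2: lambdas[6] was defined when n = 6, so v defaults to 6.
Step 3: result = 6 + 15 = 21 (default arg fixes the late binding issue)

The answer is 21.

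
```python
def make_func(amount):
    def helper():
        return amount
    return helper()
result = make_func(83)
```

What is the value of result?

Step 1: make_func(83) binds parameter amount = 83.
Step 2: helper() looks up amount in enclosing scope and finds the parameter amount = 83.
Step 3: result = 83

The answer is 83.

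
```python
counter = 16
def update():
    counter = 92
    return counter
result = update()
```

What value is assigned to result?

Step 1: Global counter = 16.
Step 2: update() creates local counter = 92, shadowing the global.
Step 3: Returns local counter = 92. result = 92

The answer is 92.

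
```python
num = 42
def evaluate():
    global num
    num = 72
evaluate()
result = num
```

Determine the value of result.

Step 1: num = 42 globally.
Step 2: evaluate() declares global num and sets it to 72.
Step 3: After evaluate(), global num = 72. result = 72

The answer is 72.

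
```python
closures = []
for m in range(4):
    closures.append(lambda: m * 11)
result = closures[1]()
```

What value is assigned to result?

Step 1: All lambdas reference the same variable m (late binding).
Step 2: After the loop, m = 3. Every lambda returns m * 11.
Step 3: closures[1]() = 3 * 11 = 33

The answer is 33.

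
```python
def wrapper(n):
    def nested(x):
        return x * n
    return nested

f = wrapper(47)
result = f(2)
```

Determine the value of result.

Step 1: wrapper(47) creates a closure capturing n = 47.
Step 2: f(2) computes 2 * 47 = 94.
Step 3: result = 94

The answer is 94.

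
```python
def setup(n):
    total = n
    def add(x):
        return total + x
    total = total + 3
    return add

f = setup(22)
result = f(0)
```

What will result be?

Step 1: setup(22) sets total = 22, then total = 22 + 3 = 25.
Step 2: Closures capture by reference, so add sees total = 25.
Step 3: f(0) returns 25 + 0 = 25

The answer is 25.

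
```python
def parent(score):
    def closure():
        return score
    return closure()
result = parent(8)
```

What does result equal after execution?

Step 1: parent(8) binds parameter score = 8.
Step 2: closure() looks up score in enclosing scope and finds the parameter score = 8.
Step 3: result = 8

The answer is 8.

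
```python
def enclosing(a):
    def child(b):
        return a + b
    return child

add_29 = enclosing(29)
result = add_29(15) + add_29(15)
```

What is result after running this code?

Step 1: add_29 captures a = 29.
Step 2: add_29(15) = 29 + 15 = 44, called twice.
Step 3: result = 44 + 44 = 88

The answer is 88.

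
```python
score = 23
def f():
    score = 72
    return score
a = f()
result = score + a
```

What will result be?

Step 1: Global score = 23. f() returns local score = 72.
Step 2: a = 72. Global score still = 23.
Step 3: result = 23 + 72 = 95

The answer is 95.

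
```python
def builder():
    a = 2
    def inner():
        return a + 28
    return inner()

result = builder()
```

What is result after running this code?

Step 1: builder() defines a = 2.
Step 2: inner() reads a = 2 from enclosing scope, returns 2 + 28 = 30.
Step 3: result = 30

The answer is 30.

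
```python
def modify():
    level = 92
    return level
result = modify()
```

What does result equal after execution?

Step 1: modify() defines level = 92 in its local scope.
Step 2: return level finds the local variable level = 92.
Step 3: result = 92

The answer is 92.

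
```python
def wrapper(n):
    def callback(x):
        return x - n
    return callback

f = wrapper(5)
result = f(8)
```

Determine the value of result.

Step 1: wrapper(5) creates a closure capturing n = 5.
Step 2: f(8) computes 8 - 5 = 3.
Step 3: result = 3

The answer is 3.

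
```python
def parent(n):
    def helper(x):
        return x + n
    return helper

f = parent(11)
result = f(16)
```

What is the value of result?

Step 1: parent(11) creates a closure that captures n = 11.
Step 2: f(16) calls the closure with x = 16, returning 16 + 11 = 27.
Step 3: result = 27

The answer is 27.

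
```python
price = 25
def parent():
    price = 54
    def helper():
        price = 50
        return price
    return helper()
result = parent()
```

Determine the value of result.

Step 1: Three scopes define price: global (25), parent (54), helper (50).
Step 2: helper() has its own local price = 50, which shadows both enclosing and global.
Step 3: result = 50 (local wins in LEGB)

The answer is 50.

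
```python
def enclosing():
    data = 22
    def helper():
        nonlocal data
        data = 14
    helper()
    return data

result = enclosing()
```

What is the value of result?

Step 1: enclosing() sets data = 22.
Step 2: helper() uses nonlocal to reassign data = 14.
Step 3: result = 14

The answer is 14.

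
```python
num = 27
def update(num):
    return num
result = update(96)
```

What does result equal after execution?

Step 1: Global num = 27.
Step 2: update(96) takes parameter num = 96, which shadows the global.
Step 3: result = 96

The answer is 96.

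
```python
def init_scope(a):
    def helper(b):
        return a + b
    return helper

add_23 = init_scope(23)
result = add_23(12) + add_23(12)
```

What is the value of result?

Step 1: add_23 captures a = 23.
Step 2: add_23(12) = 23 + 12 = 35, called twice.
Step 3: result = 35 + 35 = 70

The answer is 70.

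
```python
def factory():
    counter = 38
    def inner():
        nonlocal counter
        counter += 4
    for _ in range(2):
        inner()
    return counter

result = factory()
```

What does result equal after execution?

Step 1: counter = 38.
Step 2: inner() is called 2 times in a loop, each adding 4 via nonlocal.
Step 3: counter = 38 + 4 * 2 = 46

The answer is 46.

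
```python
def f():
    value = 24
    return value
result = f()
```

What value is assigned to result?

Step 1: f() defines value = 24 in its local scope.
Step 2: return value finds the local variable value = 24.
Step 3: result = 24

The answer is 24.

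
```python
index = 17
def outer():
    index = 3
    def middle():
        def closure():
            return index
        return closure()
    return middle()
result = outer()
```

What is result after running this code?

Step 1: outer() defines index = 3. middle() and closure() have no local index.
Step 2: closure() checks local (none), enclosing middle() (none), enclosing outer() and finds index = 3.
Step 3: result = 3

The answer is 3.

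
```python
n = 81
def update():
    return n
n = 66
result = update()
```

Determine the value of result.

Step 1: n is first set to 81, then reassigned to 66.
Step 2: update() is called after the reassignment, so it looks up the current global n = 66.
Step 3: result = 66

The answer is 66.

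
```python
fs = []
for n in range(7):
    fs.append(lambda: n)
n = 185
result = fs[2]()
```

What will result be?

Step 1: Lambdas capture the variable n by reference, not by value.
Step 2: After the loop, n is reassigned to 185.
Step 3: fs[2]() looks up the current n = 185. result = 185

The answer is 185.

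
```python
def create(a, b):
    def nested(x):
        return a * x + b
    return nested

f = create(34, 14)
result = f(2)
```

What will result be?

Step 1: create(34, 14) captures a = 34, b = 14.
Step 2: f(2) computes 34 * 2 + 14 = 82.
Step 3: result = 82

The answer is 82.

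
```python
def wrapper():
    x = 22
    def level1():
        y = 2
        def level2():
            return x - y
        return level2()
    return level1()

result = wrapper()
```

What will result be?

Step 1: x = 22 in wrapper. y = 2 in level1.
Step 2: level2() reads x = 22 and y = 2 from enclosing scopes.
Step 3: result = 22 - 2 = 20

The answer is 20.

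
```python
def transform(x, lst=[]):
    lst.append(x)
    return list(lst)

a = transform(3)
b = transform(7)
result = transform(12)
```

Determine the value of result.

Step 1: Default list is shared. list() creates copies for return values.
Step 2: Internal list grows: [3] -> [3, 7] -> [3, 7, 12].
Step 3: result = [3, 7, 12]

The answer is [3, 7, 12].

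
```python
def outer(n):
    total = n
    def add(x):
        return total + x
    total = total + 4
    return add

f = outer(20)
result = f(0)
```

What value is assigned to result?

Step 1: outer(20) sets total = 20, then total = 20 + 4 = 24.
Step 2: Closures capture by reference, so add sees total = 24.
Step 3: f(0) returns 24 + 0 = 24

The answer is 24.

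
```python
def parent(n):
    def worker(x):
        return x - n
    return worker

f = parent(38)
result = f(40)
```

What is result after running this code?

Step 1: parent(38) creates a closure capturing n = 38.
Step 2: f(40) computes 40 - 38 = 2.
Step 3: result = 2

The answer is 2.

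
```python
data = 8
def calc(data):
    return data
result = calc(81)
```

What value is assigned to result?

Step 1: Global data = 8.
Step 2: calc(81) takes parameter data = 81, which shadows the global.
Step 3: result = 81

The answer is 81.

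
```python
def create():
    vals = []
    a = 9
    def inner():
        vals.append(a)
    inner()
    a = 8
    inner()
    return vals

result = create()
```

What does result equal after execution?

Step 1: a = 9. inner() appends current a to vals.
Step 2: First inner(): appends 9. Then a = 8.
Step 3: Second inner(): appends 8 (closure sees updated a). result = [9, 8]

The answer is [9, 8].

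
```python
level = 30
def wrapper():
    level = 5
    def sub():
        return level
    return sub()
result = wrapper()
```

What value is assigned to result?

Step 1: level = 30 globally, but wrapper() defines level = 5 locally.
Step 2: sub() looks up level. Not in local scope, so checks enclosing scope (wrapper) and finds level = 5.
Step 3: result = 5

The answer is 5.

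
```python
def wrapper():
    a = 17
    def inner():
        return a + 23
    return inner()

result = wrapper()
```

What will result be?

Step 1: wrapper() defines a = 17.
Step 2: inner() reads a = 17 from enclosing scope, returns 17 + 23 = 40.
Step 3: result = 40

The answer is 40.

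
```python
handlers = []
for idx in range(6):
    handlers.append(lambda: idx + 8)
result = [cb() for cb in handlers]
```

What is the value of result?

Step 1: All lambdas capture idx by reference. After the loop, idx = 5.
Step 2: Each call returns 5 + 8 = 13.
Step 3: result = [13, 13, 13, 13, 13, 13]

The answer is [13, 13, 13, 13, 13, 13].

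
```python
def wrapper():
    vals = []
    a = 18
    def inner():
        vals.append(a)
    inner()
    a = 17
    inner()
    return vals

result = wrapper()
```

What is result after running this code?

Step 1: a = 18. inner() appends current a to vals.
Step 2: First inner(): appends 18. Then a = 17.
Step 3: Second inner(): appends 17 (closure sees updated a). result = [18, 17]

The answer is [18, 17].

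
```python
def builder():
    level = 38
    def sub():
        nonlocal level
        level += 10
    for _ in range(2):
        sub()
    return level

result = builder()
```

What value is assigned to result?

Step 1: level = 38.
Step 2: sub() is called 2 times in a loop, each adding 10 via nonlocal.
Step 3: level = 38 + 10 * 2 = 58

The answer is 58.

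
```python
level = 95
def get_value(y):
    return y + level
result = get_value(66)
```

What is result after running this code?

Step 1: level = 95 is defined globally.
Step 2: get_value(66) uses parameter y = 66 and looks up level from global scope = 95.
Step 3: result = 66 + 95 = 161

The answer is 161.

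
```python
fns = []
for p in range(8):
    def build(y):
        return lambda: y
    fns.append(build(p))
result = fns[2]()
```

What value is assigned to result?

Step 1: build(p) creates a new scope capturing y = p at call time.
Step 2: fns[2] = build(2), so its lambda captures y = 2.
Step 3: result = 2 (closure factory fixes late binding)

The answer is 2.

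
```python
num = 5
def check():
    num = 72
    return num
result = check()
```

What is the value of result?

Step 1: Global num = 5.
Step 2: check() creates local num = 72, shadowing the global.
Step 3: Returns local num = 72. result = 72

The answer is 72.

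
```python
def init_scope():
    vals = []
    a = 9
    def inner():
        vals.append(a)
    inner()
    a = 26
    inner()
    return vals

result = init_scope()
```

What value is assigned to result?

Step 1: a = 9. inner() appends current a to vals.
Step 2: First inner(): appends 9. Then a = 26.
Step 3: Second inner(): appends 26 (closure sees updated a). result = [9, 26]

The answer is [9, 26].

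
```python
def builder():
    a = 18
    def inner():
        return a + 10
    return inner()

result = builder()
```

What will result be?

Step 1: builder() defines a = 18.
Step 2: inner() reads a = 18 from enclosing scope, returns 18 + 10 = 28.
Step 3: result = 28

The answer is 28.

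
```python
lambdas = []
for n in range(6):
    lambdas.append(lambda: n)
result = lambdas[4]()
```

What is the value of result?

Step 1: The loop creates 6 lambdas, all referencing the same variable n.
Step 2: After the loop, n = 5 (final value).
Step 3: lambdas[4]() looks up n at call time and finds 5. This is the late binding gotcha. result = 5

The answer is 5.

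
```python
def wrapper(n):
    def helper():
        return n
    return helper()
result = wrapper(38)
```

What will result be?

Step 1: wrapper(38) binds parameter n = 38.
Step 2: helper() looks up n in enclosing scope and finds the parameter n = 38.
Step 3: result = 38

The answer is 38.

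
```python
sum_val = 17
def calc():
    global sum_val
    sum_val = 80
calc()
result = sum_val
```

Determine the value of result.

Step 1: sum_val = 17 globally.
Step 2: calc() declares global sum_val and sets it to 80.
Step 3: After calc(), global sum_val = 80. result = 80

The answer is 80.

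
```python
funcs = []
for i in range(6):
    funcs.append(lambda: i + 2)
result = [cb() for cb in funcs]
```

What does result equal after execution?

Step 1: All lambdas capture i by reference. After the loop, i = 5.
Step 2: Each call returns 5 + 2 = 7.
Step 3: result = [7, 7, 7, 7, 7, 7]

The answer is [7, 7, 7, 7, 7, 7].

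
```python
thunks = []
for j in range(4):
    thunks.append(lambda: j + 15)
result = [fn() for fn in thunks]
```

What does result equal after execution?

Step 1: All lambdas capture j by reference. After the loop, j = 3.
Step 2: Each call returns 3 + 15 = 18.
Step 3: result = [18, 18, 18, 18]

The answer is [18, 18, 18, 18].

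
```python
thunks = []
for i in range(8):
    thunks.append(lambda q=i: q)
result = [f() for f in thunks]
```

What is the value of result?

Step 1: Default arg q=i captures i at each iteration.
Step 2: Each lambda has its own default: 0, 1, ..., 7.
Step 3: result = [0, 1, 2, 3, 4, 5, 6, 7]

The answer is [0, 1, 2, 3, 4, 5, 6, 7].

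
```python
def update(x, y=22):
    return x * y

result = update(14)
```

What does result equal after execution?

Step 1: update(14) uses default y = 22.
Step 2: Returns 14 * 22 = 308.
Step 3: result = 308

The answer is 308.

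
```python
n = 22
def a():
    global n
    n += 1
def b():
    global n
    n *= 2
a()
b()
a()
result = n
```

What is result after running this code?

Step 1: n = 22.
Step 2: a(): n = 22 + 1 = 23.
Step 3: b(): n = 23 * 2 = 46.
Step 4: a(): n = 46 + 1 = 47

The answer is 47.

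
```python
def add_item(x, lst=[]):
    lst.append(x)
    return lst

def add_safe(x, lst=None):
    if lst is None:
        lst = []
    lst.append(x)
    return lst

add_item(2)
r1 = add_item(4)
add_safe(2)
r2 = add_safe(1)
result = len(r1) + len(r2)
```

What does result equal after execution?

Step 1: add_item shares mutable default: after 2 calls, lst = [2, 4], len = 2.
Step 2: add_safe creates fresh list each time: r2 = [1], len = 1.
Step 3: result = 2 + 1 = 3

The answer is 3.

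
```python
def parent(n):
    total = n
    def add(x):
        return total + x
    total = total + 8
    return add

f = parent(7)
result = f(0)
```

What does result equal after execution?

Step 1: parent(7) sets total = 7, then total = 7 + 8 = 15.
Step 2: Closures capture by reference, so add sees total = 15.
Step 3: f(0) returns 15 + 0 = 15

The answer is 15.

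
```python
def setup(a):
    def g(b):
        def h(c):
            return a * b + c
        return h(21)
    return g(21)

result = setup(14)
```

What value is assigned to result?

Step 1: a = 14, b = 21, c = 21.
Step 2: h() computes a * b + c = 14 * 21 + 21 = 315.
Step 3: result = 315

The answer is 315.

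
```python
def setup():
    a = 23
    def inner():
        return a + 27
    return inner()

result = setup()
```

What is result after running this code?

Step 1: setup() defines a = 23.
Step 2: inner() reads a = 23 from enclosing scope, returns 23 + 27 = 50.
Step 3: result = 50

The answer is 50.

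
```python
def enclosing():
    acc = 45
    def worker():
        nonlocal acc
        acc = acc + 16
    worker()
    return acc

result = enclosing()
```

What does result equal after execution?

Step 1: enclosing() sets acc = 45.
Step 2: worker() uses nonlocal to modify acc in enclosing's scope: acc = 45 + 16 = 61.
Step 3: enclosing() returns the modified acc = 61

The answer is 61.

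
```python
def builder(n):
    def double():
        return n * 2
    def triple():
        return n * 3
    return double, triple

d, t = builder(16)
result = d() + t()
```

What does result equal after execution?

Step 1: Both closures capture the same n = 16.
Step 2: d() = 16 * 2 = 32, t() = 16 * 3 = 48.
Step 3: result = 32 + 48 = 80

The answer is 80.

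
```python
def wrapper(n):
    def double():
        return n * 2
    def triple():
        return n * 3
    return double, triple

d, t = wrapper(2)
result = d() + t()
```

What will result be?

Step 1: Both closures capture the same n = 2.
Step 2: d() = 2 * 2 = 4, t() = 2 * 3 = 6.
Step 3: result = 4 + 6 = 10

The answer is 10.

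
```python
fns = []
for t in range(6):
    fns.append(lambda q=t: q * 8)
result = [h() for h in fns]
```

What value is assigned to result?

Step 1: Default arg q=t captures t at each iteration.
Step 2: fns[k] has q defaulting to k, returns k * 8.
Step 3: result = [0, 8, 16, 24, 32, 40]

The answer is [0, 8, 16, 24, 32, 40].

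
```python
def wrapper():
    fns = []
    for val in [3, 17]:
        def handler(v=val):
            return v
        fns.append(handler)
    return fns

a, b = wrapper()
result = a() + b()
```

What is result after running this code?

Step 1: Default argument v=val captures val at each iteration.
Step 2: a() returns 3 (captured at first iteration), b() returns 17 (captured at second).
Step 3: result = 3 + 17 = 20

The answer is 20.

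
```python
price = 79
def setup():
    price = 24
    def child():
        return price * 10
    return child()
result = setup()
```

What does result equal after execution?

Step 1: setup() shadows global price with price = 24.
Step 2: child() finds price = 24 in enclosing scope, computes 24 * 10 = 240.
Step 3: result = 240

The answer is 240.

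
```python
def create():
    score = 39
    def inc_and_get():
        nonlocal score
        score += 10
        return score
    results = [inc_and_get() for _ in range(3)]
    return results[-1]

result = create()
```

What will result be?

Step 1: score = 39.
Step 2: Three calls to inc_and_get(), each adding 10.
Step 3: Last value = 39 + 10 * 3 = 69

The answer is 69.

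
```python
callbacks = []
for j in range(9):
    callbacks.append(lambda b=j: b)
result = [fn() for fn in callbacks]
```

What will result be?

Step 1: Default arg b=j captures j at each iteration.
Step 2: Each lambda has its own default: 0, 1, ..., 8.
Step 3: result = [0, 1, 2, 3, 4, 5, 6, 7, 8]

The answer is [0, 1, 2, 3, 4, 5, 6, 7, 8].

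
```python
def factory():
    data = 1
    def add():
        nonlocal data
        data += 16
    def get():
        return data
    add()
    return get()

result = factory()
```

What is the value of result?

Step 1: data = 1. add() modifies it via nonlocal, get() reads it.
Step 2: add() makes data = 1 + 16 = 17.
Step 3: get() returns 17. result = 17

The answer is 17.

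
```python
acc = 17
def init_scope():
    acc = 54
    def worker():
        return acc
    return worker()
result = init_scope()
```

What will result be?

Step 1: acc = 17 globally, but init_scope() defines acc = 54 locally.
Step 2: worker() looks up acc. Not in local scope, so checks enclosing scope (init_scope) and finds acc = 54.
Step 3: result = 54

The answer is 54.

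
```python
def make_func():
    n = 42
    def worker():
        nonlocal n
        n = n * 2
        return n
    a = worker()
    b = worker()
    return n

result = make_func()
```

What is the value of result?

Step 1: n starts at 42.
Step 2: First worker(): n = 42 * 2 = 84.
Step 3: Second worker(): n = 84 * 2 = 168.
Step 4: result = 168

The answer is 168.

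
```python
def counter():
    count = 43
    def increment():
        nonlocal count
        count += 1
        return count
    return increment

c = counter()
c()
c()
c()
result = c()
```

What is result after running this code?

Step 1: counter() creates closure with count = 43.
Step 2: Each c() call increments count via nonlocal. After 4 calls: 43 + 4 = 47.
Step 3: result = 47

The answer is 47.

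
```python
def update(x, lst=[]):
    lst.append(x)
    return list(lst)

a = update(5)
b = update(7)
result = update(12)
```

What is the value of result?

Step 1: Default list is shared. list() creates copies for return values.
Step 2: Internal list grows: [5] -> [5, 7] -> [5, 7, 12].
Step 3: result = [5, 7, 12]

The answer is [5, 7, 12].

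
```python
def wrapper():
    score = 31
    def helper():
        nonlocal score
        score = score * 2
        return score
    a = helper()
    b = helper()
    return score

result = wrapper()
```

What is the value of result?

Step 1: score starts at 31.
Step 2: First helper(): score = 31 * 2 = 62.
Step 3: Second helper(): score = 62 * 2 = 124.
Step 4: result = 124

The answer is 124.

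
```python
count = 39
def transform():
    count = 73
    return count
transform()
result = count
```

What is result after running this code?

Step 1: count = 39 globally.
Step 2: transform() creates a LOCAL count = 73 (no global keyword!).
Step 3: The global count is unchanged. result = 39

The answer is 39.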